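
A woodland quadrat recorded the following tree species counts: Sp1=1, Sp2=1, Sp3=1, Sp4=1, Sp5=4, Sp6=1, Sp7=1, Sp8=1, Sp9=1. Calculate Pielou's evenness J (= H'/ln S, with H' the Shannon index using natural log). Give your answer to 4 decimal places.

0.9206

Total N = 1+1+1+1+4+1+1+1+1 = 12, so the proportions are 0.083333, 0.083333, 0.083333, 0.083333, 0.333333, 0.083333, 0.083333, 0.083333, 0.083333 (working shown to 6 dp, full precision carried).
H' = −Σ pᵢ ln pᵢ = −((-0.207076) + (-0.207076) + (-0.207076) + (-0.207076) + (-0.366204) + (-0.207076) + (-0.207076) + (-0.207076) + (-0.207076)) = 2.022809.
With S = 9 species, ln S = 2.197225, so J = 2.022809/2.197225 = 0.920620, i.e. 0.9206 to 4 decimal places.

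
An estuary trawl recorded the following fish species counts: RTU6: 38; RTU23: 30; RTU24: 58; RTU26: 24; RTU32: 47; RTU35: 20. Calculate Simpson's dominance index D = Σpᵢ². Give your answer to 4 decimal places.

0.1889

Total N = 38+30+58+24+47+20 = 217, so the proportions are 0.175115, 0.138249, 0.267281, 0.110599, 0.21659, 0.092166 (working shown to 6 dp, full precision carried).
D = 0.175115² + 0.138249² + 0.267281² + 0.110599² + 0.21659² + 0.092166² = 0.030665 + 0.019113 + 0.071439 + 0.012232 + 0.046911 + 0.008495 = 0.188855.
To 4 decimal places, D = 0.1889.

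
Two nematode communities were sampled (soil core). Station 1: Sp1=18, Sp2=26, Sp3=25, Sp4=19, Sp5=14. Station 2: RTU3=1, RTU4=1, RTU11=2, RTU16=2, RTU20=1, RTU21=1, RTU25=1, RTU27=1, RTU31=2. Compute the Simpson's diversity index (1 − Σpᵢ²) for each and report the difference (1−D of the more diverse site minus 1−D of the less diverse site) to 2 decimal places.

0.08

Station 1: N=102, proportions 0.1765, 0.2549, 0.2451, 0.1863, 0.1373, giving 1−D = 0.7903 (working shown to 4 dp, full precision carried).
Station 2: N=12, proportions 0.0833, 0.0833, 0.1667, 0.1667, 0.0833, 0.0833, 0.0833, 0.0833, 0.1667, giving 1−D = 0.8750.
Difference = |0.7903 − 0.8750| = 0.0847, i.e. 0.08 to 2 decimal places.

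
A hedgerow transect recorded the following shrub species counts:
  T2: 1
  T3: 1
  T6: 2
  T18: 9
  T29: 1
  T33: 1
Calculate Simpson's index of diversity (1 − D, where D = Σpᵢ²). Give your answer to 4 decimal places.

0.6044

Total N = 1+1+2+9+1+1 = 15, so the proportions are 0.066667, 0.066667, 0.133333, 0.6, 0.066667, 0.066667 (working shown to 6 dp, full precision carried).
D = 0.066667² + 0.066667² + 0.133333² + 0.6² + 0.066667² + 0.066667² = 0.004444 + 0.004444 + 0.017778 + 0.360000 + 0.004444 + 0.004444 = 0.395556.
So 1 − D = 0.604444, i.e. 0.6044 to 4 decimal places.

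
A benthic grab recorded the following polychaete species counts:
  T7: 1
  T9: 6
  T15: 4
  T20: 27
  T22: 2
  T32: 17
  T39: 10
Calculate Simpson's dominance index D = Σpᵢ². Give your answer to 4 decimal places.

0.2618

Total N = 1+6+4+27+2+17+10 = 67, so the proportions are 0.014925, 0.089552, 0.059701, 0.402985, 0.029851, 0.253731, 0.149254 (working shown to 6 dp, full precision carried).
D = 0.014925² + 0.089552² + 0.059701² + 0.402985² + 0.029851² + 0.253731² + 0.149254² = 0.000223 + 0.008020 + 0.003564 + 0.162397 + 0.000891 + 0.064380 + 0.022277 = 0.261751.
To 4 decimal places, D = 0.2618.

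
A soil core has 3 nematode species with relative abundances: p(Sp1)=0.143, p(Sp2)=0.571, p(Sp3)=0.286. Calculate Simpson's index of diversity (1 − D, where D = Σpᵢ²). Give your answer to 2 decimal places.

0.57

D = 0.143² + 0.571² + 0.286² = 0.0204 + 0.3260 + 0.0818 = 0.4283 (working shown to 4 dp, full precision carried).
So 1 − D = 0.5717, i.e. 0.57 to 2 decimal places.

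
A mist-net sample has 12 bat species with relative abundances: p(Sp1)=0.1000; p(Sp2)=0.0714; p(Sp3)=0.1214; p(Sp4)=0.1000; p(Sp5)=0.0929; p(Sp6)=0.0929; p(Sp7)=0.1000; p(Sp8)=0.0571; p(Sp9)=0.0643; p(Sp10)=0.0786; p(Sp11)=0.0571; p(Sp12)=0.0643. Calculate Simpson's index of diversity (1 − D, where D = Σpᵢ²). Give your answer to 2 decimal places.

0.91

D = 0.1² + 0.0714² + 0.1214² + 0.1² + 0.0929² + 0.0929² + 0.1² + 0.0571² + 0.0643² + 0.0786² + 0.0571² + 0.0643² = 0.0100 + 0.0051 + 0.0147 + 0.0100 + 0.0086 + 0.0086 + 0.0100 + 0.0033 + 0.0041 + 0.0062 + 0.0033 + 0.0041 = 0.0881 (working shown to 4 dp, full precision carried).
So 1 − D = 0.9119, i.e. 0.91 to 2 decimal places.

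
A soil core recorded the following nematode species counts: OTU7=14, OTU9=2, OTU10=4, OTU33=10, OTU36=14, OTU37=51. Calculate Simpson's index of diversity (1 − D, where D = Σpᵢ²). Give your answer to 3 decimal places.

0.655

Total N = 14+2+4+10+14+51 = 95, so the proportions are 0.14737, 0.02105, 0.04211, 0.10526, 0.14737, 0.53684 (working shown to 5 dp, full precision carried).
D = 0.14737² + 0.02105² + 0.04211² + 0.10526² + 0.14737² + 0.53684² = 0.02172 + 0.00044 + 0.00177 + 0.01108 + 0.02172 + 0.28820 = 0.34493.
So 1 − D = 0.65507, i.e. 0.655 to 3 decimal places.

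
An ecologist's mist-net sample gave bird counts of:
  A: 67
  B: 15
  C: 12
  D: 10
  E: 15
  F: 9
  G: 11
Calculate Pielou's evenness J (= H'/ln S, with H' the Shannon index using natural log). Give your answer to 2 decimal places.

Total N = 67+15+12+10+15+9+11 = 139, so the proportions are 0.482, 0.1079, 0.0863, 0.0719, 0.1079, 0.0647, 0.0791 (working shown to 4 dp, full precision carried).
H' = −Σ pᵢ ln pᵢ = −((-0.3518) + (-0.2403) + (-0.2115) + (-0.1893) + (-0.2403) + (-0.1772) + (-0.2007)) = 1.6111.
With S = 7 species, ln S = 1.9459, so J = 1.6111/1.9459 = 0.8279, i.e. 0.83 to 2 decimal places.

0.83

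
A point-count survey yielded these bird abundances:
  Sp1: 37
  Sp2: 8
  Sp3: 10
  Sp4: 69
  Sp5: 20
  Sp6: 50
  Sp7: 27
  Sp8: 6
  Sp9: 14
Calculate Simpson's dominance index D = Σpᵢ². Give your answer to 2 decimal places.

0.17

Total N = 37+8+10+69+20+50+27+6+14 = 241, so the proportions are 0.1535, 0.0332, 0.0415, 0.2863, 0.083, 0.2075, 0.112, 0.0249, 0.0581 (working shown to 4 dp, full precision carried).
D = 0.1535² + 0.0332² + 0.0415² + 0.2863² + 0.083² + 0.2075² + 0.112² + 0.0249² + 0.0581² = 0.0236 + 0.0011 + 0.0017 + 0.0820 + 0.0069 + 0.0430 + 0.0126 + 0.0006 + 0.0034 = 0.1748.
To 2 decimal places, D = 0.17.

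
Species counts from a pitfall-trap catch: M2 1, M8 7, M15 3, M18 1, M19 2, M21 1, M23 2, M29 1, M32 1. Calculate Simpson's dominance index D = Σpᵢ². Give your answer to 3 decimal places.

0.197

Total N = 1+7+3+1+2+1+2+1+1 = 19, so the proportions are 0.05263, 0.36842, 0.15789, 0.05263, 0.10526, 0.05263, 0.10526, 0.05263, 0.05263 (working shown to 5 dp, full precision carried).
D = 0.05263² + 0.36842² + 0.15789² + 0.05263² + 0.10526² + 0.05263² + 0.10526² + 0.05263² + 0.05263² = 0.00277 + 0.13573 + 0.02493 + 0.00277 + 0.01108 + 0.00277 + 0.01108 + 0.00277 + 0.00277 = 0.19668.
To 3 decimal places, D = 0.197.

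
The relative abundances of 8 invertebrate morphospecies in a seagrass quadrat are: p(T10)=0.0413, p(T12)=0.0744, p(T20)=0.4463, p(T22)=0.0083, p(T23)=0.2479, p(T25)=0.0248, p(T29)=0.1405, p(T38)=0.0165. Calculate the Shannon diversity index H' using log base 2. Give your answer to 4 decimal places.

2.1722

Each pᵢ log₂ pᵢ term (working shown to 6 dp, full precision carried): 0.0413×(-4.597714)=-0.189886, 0.0744×(-3.748554)=-0.278892, 0.4463×(-1.163914)=-0.519455, 0.0083×(-6.912673)=-0.057375, 0.2479×(-2.012170)=-0.498817, 0.0248×(-5.333516)=-0.132271, 0.1405×(-2.831358)=-0.397806, 0.0165×(-5.921390)=-0.097703.
Sum = -2.172205, so H' = 2.1722.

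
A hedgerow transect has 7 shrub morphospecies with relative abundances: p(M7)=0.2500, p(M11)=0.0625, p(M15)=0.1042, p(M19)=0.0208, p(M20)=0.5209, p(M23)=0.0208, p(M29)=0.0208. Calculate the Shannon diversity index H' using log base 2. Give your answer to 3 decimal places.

Each pᵢ log₂ pᵢ term (working shown to 5 dp, full precision carried): 0.25×(-2.00000)=-0.50000, 0.0625×(-4.00000)=-0.25000, 0.1042×(-3.26257)=-0.33996, 0.0208×(-5.58727)=-0.11622, 0.5209×(-0.94092)=-0.49013, 0.0208×(-5.58727)=-0.11622, 0.0208×(-5.58727)=-0.11622.
Sum = -1.92873, so H' = 1.929.

1.929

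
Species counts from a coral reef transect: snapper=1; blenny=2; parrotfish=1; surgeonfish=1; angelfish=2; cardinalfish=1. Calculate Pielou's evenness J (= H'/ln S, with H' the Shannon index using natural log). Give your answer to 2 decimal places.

Total N = 1+2+1+1+2+1 = 8, so the proportions are 0.125, 0.25, 0.125, 0.125, 0.25, 0.125 (working shown to 4 dp, full precision carried).
H' = −Σ pᵢ ln pᵢ = −((-0.2599) + (-0.3466) + (-0.2599) + (-0.2599) + (-0.3466) + (-0.2599)) = 1.7329.
With S = 6 species, ln S = 1.7918, so J = 1.7329/1.7918 = 0.9671, i.e. 0.97 to 2 decimal places.

0.97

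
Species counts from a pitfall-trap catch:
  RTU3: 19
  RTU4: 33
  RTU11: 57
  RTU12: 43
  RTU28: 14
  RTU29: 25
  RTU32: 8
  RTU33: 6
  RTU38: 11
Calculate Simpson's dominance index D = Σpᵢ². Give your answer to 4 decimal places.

Total N = 19+33+57+43+14+25+8+6+11 = 216, so the proportions are 0.087963, 0.152778, 0.263889, 0.199074, 0.064815, 0.115741, 0.037037, 0.027778, 0.050926 (working shown to 6 dp, full precision carried).
D = 0.087963² + 0.152778² + 0.263889² + 0.199074² + 0.064815² + 0.115741² + 0.037037² + 0.027778² + 0.050926² = 0.007737 + 0.023341 + 0.069637 + 0.039630 + 0.004201 + 0.013396 + 0.001372 + 0.000772 + 0.002593 = 0.162680.
To 4 decimal places, D = 0.1627.

0.1627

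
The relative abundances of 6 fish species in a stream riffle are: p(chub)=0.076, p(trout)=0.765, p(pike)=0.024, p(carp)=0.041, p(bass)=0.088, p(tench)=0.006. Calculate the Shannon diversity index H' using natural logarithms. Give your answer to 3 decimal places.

0.866

Each pᵢ ln pᵢ term (working shown to 5 dp, full precision carried): 0.076×(-2.57702)=-0.19585, 0.765×(-0.26788)=-0.20493, 0.024×(-3.72970)=-0.08951, 0.041×(-3.19418)=-0.13096, 0.088×(-2.43042)=-0.21388, 0.006×(-5.11600)=-0.03070.
Sum = -0.86583, so H' = 0.866.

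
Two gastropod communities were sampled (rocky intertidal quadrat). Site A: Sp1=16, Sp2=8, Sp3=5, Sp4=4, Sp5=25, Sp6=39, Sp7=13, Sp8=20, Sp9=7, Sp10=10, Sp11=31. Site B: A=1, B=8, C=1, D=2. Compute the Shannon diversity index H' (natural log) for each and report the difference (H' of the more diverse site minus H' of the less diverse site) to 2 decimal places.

Site A: N=178, proportions 0.0899, 0.0449, 0.0281, 0.0225, 0.1404, 0.2191, 0.073, 0.1124, 0.0393, 0.0562, 0.1742, giving H' = 2.1801 (working shown to 4 dp, full precision carried).
Site B: N=12, proportions 0.0833, 0.6667, 0.0833, 0.1667, giving H' = 0.9831.
Difference = |2.1801 − 0.9831| = 1.1970, i.e. 1.20 to 2 decimal places.

1.20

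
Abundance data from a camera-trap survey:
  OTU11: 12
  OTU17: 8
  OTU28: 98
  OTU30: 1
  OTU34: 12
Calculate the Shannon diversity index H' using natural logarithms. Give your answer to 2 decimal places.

Total N = 12+8+98+1+12 = 131, so the proportions are 0.0916, 0.0611, 0.7481, 0.0076, 0.0916 (working shown to 4 dp, full precision carried).
Each pᵢ ln pᵢ term: 0.0916×(-2.3903)=-0.2190, 0.0611×(-2.7958)=-0.1707, 0.7481×(-0.2902)=-0.2171, 0.0076×(-4.8752)=-0.0372, 0.0916×(-2.3903)=-0.2190.
Sum = -0.8630, so H' = 0.86.

0.86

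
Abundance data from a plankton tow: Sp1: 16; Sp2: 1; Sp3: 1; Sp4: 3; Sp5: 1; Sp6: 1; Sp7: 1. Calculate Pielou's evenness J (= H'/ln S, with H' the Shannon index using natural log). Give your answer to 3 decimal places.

0.613

Total N = 16+1+1+3+1+1+1 = 24, so the proportions are 0.66667, 0.04167, 0.04167, 0.125, 0.04167, 0.04167, 0.04167 (working shown to 5 dp, full precision carried).
H' = −Σ pᵢ ln pᵢ = −((-0.27031) + (-0.13242) + (-0.13242) + (-0.25993) + (-0.13242) + (-0.13242) + (-0.13242)) = 1.19233.
With S = 7 species, ln S = 1.94591, so J = 1.19233/1.94591 = 0.61274, i.e. 0.613 to 3 decimal places.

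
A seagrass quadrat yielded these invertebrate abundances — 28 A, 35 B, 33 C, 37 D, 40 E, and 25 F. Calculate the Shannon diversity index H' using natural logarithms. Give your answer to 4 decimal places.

1.7794

Total N = 28+35+33+37+40+25 = 198, so the proportions are 0.141414, 0.176768, 0.166667, 0.186869, 0.20202, 0.126263 (working shown to 6 dp, full precision carried).
Each pᵢ ln pᵢ term: 0.141414×(-1.956063)=-0.276615, 0.176768×(-1.732919)=-0.306324, 0.166667×(-1.791759)=-0.298627, 0.186869×(-1.677349)=-0.313444, 0.20202×(-1.599388)=-0.323109, 0.126263×(-2.069391)=-0.261287.
Sum = -1.779405, so H' = 1.7794.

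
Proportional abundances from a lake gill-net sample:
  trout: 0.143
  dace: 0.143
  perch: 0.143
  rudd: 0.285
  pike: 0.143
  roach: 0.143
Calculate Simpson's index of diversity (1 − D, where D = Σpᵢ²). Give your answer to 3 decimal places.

D = 0.143² + 0.143² + 0.143² + 0.285² + 0.143² + 0.143² = 0.02045 + 0.02045 + 0.02045 + 0.08122 + 0.02045 + 0.02045 = 0.18347 (working shown to 5 dp, full precision carried).
So 1 − D = 0.81653, i.e. 0.817 to 3 decimal places.

0.817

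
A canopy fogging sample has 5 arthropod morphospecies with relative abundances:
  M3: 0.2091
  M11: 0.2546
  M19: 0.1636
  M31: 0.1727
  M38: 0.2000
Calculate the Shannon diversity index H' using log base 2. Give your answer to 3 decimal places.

2.304

Each pᵢ log₂ pᵢ term (working shown to 5 dp, full precision carried): 0.2091×(-2.25774)=-0.47209, 0.2546×(-1.97370)=-0.50250, 0.1636×(-2.61176)=-0.42728, 0.1727×(-2.53366)=-0.43756, 0.2×(-2.32193)=-0.46439.
Sum = -2.30383, so H' = 2.304.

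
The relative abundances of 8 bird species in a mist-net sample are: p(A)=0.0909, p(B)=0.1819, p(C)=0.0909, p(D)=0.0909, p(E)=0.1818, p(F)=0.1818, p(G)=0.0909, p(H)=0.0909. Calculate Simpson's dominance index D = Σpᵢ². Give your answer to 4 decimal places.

D = 0.0909² + 0.1819² + 0.0909² + 0.0909² + 0.1818² + 0.1818² + 0.0909² + 0.0909² = 0.008263 + 0.033088 + 0.008263 + 0.008263 + 0.033051 + 0.033051 + 0.008263 + 0.008263 = 0.140504 (working shown to 6 dp, full precision carried).
To 4 decimal places, D = 0.1405.

0.1405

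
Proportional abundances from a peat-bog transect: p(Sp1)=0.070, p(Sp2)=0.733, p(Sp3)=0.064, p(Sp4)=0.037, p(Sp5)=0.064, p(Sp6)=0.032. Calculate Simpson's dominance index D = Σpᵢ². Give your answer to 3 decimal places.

0.553

D = 0.07² + 0.733² + 0.064² + 0.037² + 0.064² + 0.032² = 0.00490 + 0.53729 + 0.00410 + 0.00137 + 0.00410 + 0.00102 = 0.55277 (working shown to 5 dp, full precision carried).
To 3 decimal places, D = 0.553.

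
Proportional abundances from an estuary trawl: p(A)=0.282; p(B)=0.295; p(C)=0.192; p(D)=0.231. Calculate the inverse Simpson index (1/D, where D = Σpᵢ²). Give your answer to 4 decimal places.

D = 0.282² + 0.295² + 0.192² + 0.231² = 0.07952400 + 0.08702500 + 0.03686400 + 0.05336100 = 0.25677400 (working shown to 8 dp, full precision carried).
So 1/D = 3.894475, i.e. 3.8945 to 4 decimal places.

3.8945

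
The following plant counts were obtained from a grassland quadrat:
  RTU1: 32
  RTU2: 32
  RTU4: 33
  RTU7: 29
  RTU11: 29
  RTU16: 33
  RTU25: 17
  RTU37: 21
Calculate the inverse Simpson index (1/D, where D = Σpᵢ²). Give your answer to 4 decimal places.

Total N = 32+32+33+29+29+33+17+21 = 226, so the proportions are 0.14159292, 0.14159292, 0.1460177, 0.12831858, 0.12831858, 0.1460177, 0.07522124, 0.09292035 (working shown to 8 dp, full precision carried).
D = 0.14159292² + 0.14159292² + 0.1460177² + 0.12831858² + 0.12831858² + 0.1460177² + 0.07522124² + 0.09292035² = 0.02004856 + 0.02004856 + 0.02132117 + 0.01646566 + 0.01646566 + 0.02132117 + 0.00565823 + 0.00863419 = 0.12996319.
So 1/D = 7.694486, i.e. 7.6945 to 4 decimal places.

7.6945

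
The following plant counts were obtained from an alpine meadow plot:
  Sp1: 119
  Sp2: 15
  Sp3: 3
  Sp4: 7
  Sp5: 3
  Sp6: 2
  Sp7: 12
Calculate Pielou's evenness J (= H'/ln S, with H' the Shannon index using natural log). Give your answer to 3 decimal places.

Total N = 119+15+3+7+3+2+12 = 161, so the proportions are 0.73913, 0.09317, 0.01863, 0.04348, 0.01863, 0.01242, 0.07453 (working shown to 5 dp, full precision carried).
H' = −Σ pᵢ ln pᵢ = −((-0.22342) + (-0.22112) + (-0.07421) + (-0.13633) + (-0.07421) + (-0.05451) + (-0.19353)) = 0.97734.
With S = 7 species, ln S = 1.94591, so J = 0.97734/1.94591 = 0.50225, i.e. 0.502 to 3 decimal places.

0.502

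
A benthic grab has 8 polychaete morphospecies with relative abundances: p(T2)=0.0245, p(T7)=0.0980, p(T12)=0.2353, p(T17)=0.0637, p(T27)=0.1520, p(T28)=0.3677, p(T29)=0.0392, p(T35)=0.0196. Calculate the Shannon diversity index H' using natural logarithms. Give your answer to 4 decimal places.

1.6926

Each pᵢ ln pᵢ term (working shown to 6 dp, full precision carried): 0.0245×(-3.709082)=-0.090873, 0.098×(-2.322788)=-0.227633, 0.2353×(-1.446894)=-0.340454, 0.0637×(-2.753571)=-0.175402, 0.152×(-1.883875)=-0.286349, 0.3677×(-1.000488)=-0.367879, 0.0392×(-3.239079)=-0.126972, 0.0196×(-3.932226)=-0.077072.
Sum = -1.692634, so H' = 1.6926.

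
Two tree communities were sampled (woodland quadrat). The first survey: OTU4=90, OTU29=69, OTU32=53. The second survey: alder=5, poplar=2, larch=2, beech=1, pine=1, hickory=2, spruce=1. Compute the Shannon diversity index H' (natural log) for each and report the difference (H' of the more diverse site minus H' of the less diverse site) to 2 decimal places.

0.69

The first survey: N=212, proportions 0.4245, 0.3255, 0.25, giving H' = 1.0756 (working shown to 4 dp, full precision carried).
The second survey: N=14, proportions 0.3571, 0.1429, 0.1429, 0.0714, 0.0714, 0.1429, 0.0714, giving H' = 1.7672.
Difference = |1.0756 − 1.7672| = 0.6916, i.e. 0.69 to 2 decimal places.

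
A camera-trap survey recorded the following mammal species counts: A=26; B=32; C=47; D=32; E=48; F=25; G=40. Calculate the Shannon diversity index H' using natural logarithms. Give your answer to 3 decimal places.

1.916

Total N = 26+32+47+32+48+25+40 = 250, so the proportions are 0.104, 0.128, 0.188, 0.128, 0.192, 0.1, 0.16 (working shown to 5 dp, full precision carried).
Each pᵢ ln pᵢ term: 0.104×(-2.26336)=-0.23539, 0.128×(-2.05573)=-0.26313, 0.188×(-1.67131)=-0.31421, 0.128×(-2.05573)=-0.26313, 0.192×(-1.65026)=-0.31685, 0.1×(-2.30259)=-0.23026, 0.16×(-1.83258)=-0.29321.
Sum = -1.91618, so H' = 1.916.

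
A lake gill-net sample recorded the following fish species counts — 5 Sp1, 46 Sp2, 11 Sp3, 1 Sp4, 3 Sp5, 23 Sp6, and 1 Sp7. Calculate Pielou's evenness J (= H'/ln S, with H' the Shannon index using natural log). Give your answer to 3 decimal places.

0.680

Total N = 5+46+11+1+3+23+1 = 90, so the proportions are 0.05556, 0.51111, 0.12222, 0.01111, 0.03333, 0.25556, 0.01111 (working shown to 5 dp, full precision carried).
H' = −Σ pᵢ ln pᵢ = −((-0.16058) + (-0.34304) + (-0.25690) + (-0.05000) + (-0.11337) + (-0.34866) + (-0.05000)) = 1.32255.
With S = 7 species, ln S = 1.94591, so J = 1.32255/1.94591 = 0.67965, i.e. 0.680 to 3 decimal places.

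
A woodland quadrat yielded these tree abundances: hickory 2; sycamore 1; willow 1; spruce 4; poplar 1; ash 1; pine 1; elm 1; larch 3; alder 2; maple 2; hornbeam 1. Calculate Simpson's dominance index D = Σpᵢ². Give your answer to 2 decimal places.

Total N = 2+1+1+4+1+1+1+1+3+2+2+1 = 20, so the proportions are 0.1, 0.05, 0.05, 0.2, 0.05, 0.05, 0.05, 0.05, 0.15, 0.1, 0.1, 0.05 (working shown to 4 dp, full precision carried).
D = 0.1² + 0.05² + 0.05² + 0.2² + 0.05² + 0.05² + 0.05² + 0.05² + 0.15² + 0.1² + 0.1² + 0.05² = 0.0100 + 0.0025 + 0.0025 + 0.0400 + 0.0025 + 0.0025 + 0.0025 + 0.0025 + 0.0225 + 0.0100 + 0.0100 + 0.0025 = 0.1100.
To 2 decimal places, D = 0.11.

0.11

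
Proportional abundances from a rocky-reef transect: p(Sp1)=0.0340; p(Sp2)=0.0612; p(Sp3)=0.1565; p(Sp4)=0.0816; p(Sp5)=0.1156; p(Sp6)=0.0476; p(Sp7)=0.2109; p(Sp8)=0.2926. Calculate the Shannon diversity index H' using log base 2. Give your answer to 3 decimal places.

2.688

Each pᵢ log₂ pᵢ term (working shown to 5 dp, full precision carried): 0.034×(-4.87832)=-0.16586, 0.0612×(-4.03032)=-0.24666, 0.1565×(-2.67577)=-0.41876, 0.0816×(-3.61529)=-0.29501, 0.1156×(-3.11279)=-0.35984, 0.0476×(-4.39289)=-0.20910, 0.2109×(-2.24537)=-0.47355, 0.2926×(-1.77300)=-0.51878.
Sum = -2.68755, so H' = 2.688.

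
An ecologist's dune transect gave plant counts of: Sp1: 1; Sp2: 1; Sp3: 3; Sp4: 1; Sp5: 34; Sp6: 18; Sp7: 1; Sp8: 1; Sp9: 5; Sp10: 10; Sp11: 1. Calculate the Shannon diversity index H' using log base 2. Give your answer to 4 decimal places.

Total N = 1+1+3+1+34+18+1+1+5+10+1 = 76, so the proportions are 0.013158, 0.013158, 0.039474, 0.013158, 0.447368, 0.236842, 0.013158, 0.013158, 0.065789, 0.131579, 0.013158 (working shown to 6 dp, full precision carried).
Each pᵢ log₂ pᵢ term: 0.013158×(-6.247928)=-0.082210, 0.013158×(-6.247928)=-0.082210, 0.039474×(-4.662965)=-0.184064, 0.013158×(-6.247928)=-0.082210, 0.447368×(-1.160465)=-0.519155, 0.236842×(-2.078003)=-0.492158, 0.013158×(-6.247928)=-0.082210, 0.013158×(-6.247928)=-0.082210, 0.065789×(-3.925999)=-0.258289, 0.131579×(-2.925999)=-0.385000, 0.013158×(-6.247928)=-0.082210.
Sum = -2.331925, so H' = 2.3319.

2.3319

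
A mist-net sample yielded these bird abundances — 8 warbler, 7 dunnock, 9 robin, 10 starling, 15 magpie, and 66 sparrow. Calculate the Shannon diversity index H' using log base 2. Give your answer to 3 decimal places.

1.950

Total N = 8+7+9+10+15+66 = 115, so the proportions are 0.06957, 0.06087, 0.07826, 0.08696, 0.13043, 0.57391 (working shown to 5 dp, full precision carried).
Each pᵢ log₂ pᵢ term: 0.06957×(-3.84549)=-0.26751, 0.06087×(-4.03814)=-0.24580, 0.07826×(-3.67557)=-0.28765, 0.08696×(-3.52356)=-0.30640, 0.13043×(-2.93860)=-0.38330, 0.57391×(-0.80110)=-0.45976.
Sum = -1.95042, so H' = 1.950.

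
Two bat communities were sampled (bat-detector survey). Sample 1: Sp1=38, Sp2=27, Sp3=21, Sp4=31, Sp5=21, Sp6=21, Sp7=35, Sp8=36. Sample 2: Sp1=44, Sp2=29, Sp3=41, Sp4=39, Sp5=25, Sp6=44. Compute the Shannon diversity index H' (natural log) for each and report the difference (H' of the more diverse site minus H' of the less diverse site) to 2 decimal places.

0.28

Sample 1: N=230, proportions 0.16522, 0.11739, 0.0913, 0.13478, 0.0913, 0.0913, 0.15217, 0.15652, giving H' = 2.05148 (working shown to 5 dp, full precision carried).
Sample 2: N=222, proportions 0.1982, 0.13063, 0.18468, 0.17568, 0.11261, 0.1982, giving H' = 1.77084.
Difference = |2.05148 − 1.77084| = 0.28064, i.e. 0.28 to 2 decimal places.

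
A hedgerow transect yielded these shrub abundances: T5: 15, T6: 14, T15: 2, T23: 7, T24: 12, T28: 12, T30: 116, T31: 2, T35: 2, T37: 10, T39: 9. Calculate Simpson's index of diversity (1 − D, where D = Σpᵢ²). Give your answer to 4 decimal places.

Total N = 15+14+2+7+12+12+116+2+2+10+9 = 201, so the proportions are 0.074627, 0.069652, 0.00995, 0.034826, 0.059701, 0.059701, 0.577114, 0.00995, 0.00995, 0.049751, 0.044776 (working shown to 6 dp, full precision carried).
D = 0.074627² + 0.069652² + 0.00995² + 0.034826² + 0.059701² + 0.059701² + 0.577114² + 0.00995² + 0.00995² + 0.049751² + 0.044776² = 0.005569 + 0.004851 + 0.000099 + 0.001213 + 0.003564 + 0.003564 + 0.333061 + 0.000099 + 0.000099 + 0.002475 + 0.002005 = 0.356600.
So 1 − D = 0.643400, i.e. 0.6434 to 4 decimal places.

0.6434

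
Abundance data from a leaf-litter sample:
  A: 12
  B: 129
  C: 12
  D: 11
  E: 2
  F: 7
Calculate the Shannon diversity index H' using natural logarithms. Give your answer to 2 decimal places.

Total N = 12+129+12+11+2+7 = 173, so the proportions are 0.0694, 0.7457, 0.0694, 0.0636, 0.0116, 0.0405 (working shown to 4 dp, full precision carried).
Each pᵢ ln pᵢ term: 0.0694×(-2.6684)=-0.1851, 0.7457×(-0.2935)=-0.2188, 0.0694×(-2.6684)=-0.1851, 0.0636×(-2.7554)=-0.1752, 0.0116×(-4.4601)=-0.0516, 0.0405×(-3.2074)=-0.1298.
Sum = -0.9456, so H' = 0.95.

0.95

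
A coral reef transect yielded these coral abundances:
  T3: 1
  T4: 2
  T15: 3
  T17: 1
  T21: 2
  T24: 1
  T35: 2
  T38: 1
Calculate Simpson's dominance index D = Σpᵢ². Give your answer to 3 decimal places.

Total N = 1+2+3+1+2+1+2+1 = 13, so the proportions are 0.07692, 0.15385, 0.23077, 0.07692, 0.15385, 0.07692, 0.15385, 0.07692 (working shown to 5 dp, full precision carried).
D = 0.07692² + 0.15385² + 0.23077² + 0.07692² + 0.15385² + 0.07692² + 0.15385² + 0.07692² = 0.00592 + 0.02367 + 0.05325 + 0.00592 + 0.02367 + 0.00592 + 0.02367 + 0.00592 = 0.14793.
To 3 decimal places, D = 0.148.

0.148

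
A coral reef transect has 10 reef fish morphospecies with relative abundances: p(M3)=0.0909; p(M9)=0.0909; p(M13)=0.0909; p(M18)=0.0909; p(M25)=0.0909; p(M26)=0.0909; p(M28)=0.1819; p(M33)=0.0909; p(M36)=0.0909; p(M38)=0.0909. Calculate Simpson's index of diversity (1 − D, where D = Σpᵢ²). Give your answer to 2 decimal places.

D = 0.0909² + 0.0909² + 0.0909² + 0.0909² + 0.0909² + 0.0909² + 0.1819² + 0.0909² + 0.0909² + 0.0909² = 0.0083 + 0.0083 + 0.0083 + 0.0083 + 0.0083 + 0.0083 + 0.0331 + 0.0083 + 0.0083 + 0.0083 = 0.1075 (working shown to 4 dp, full precision carried).
So 1 − D = 0.8925, i.e. 0.89 to 2 decimal places.

0.89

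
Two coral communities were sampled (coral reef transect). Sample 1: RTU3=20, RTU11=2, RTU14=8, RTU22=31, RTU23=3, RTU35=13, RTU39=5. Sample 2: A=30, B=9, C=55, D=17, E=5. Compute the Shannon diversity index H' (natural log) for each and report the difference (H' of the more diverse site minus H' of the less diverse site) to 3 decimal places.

Sample 1: N=82, proportions 0.2439, 0.02439, 0.09756, 0.37805, 0.03659, 0.15854, 0.06098, giving H' = 1.61309 (working shown to 5 dp, full precision carried).
Sample 2: N=116, proportions 0.25862, 0.07759, 0.47414, 0.14655, 0.0431, giving H' = 1.31888.
Difference = |1.61309 − 1.31888| = 0.29421, i.e. 0.294 to 3 decimal places.

0.294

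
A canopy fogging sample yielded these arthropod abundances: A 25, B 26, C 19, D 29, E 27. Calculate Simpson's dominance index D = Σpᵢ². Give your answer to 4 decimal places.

0.2036

Total N = 25+26+19+29+27 = 126, so the proportions are 0.198413, 0.206349, 0.150794, 0.230159, 0.214286 (working shown to 6 dp, full precision carried).
D = 0.198413² + 0.206349² + 0.150794² + 0.230159² + 0.214286² = 0.039368 + 0.042580 + 0.022739 + 0.052973 + 0.045918 = 0.203578.
To 4 decimal places, D = 0.2036.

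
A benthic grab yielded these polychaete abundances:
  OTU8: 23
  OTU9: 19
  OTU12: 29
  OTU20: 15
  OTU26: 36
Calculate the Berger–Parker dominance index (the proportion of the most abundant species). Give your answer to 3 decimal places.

0.295

Total N = 23+19+29+15+36 = 122, so the proportions are 0.18852, 0.15574, 0.2377, 0.12295, 0.29508 (working shown to 5 dp, full precision carried).
The largest proportion is 0.29508, i.e. d = 0.295 to 3 decimal places.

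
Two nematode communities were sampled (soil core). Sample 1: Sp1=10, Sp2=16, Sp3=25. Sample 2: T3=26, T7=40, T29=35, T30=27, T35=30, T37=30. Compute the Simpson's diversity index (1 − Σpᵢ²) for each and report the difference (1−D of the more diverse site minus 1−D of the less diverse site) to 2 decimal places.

0.21

Sample 1: N=51, proportions 0.1961, 0.3137, 0.4902, giving 1−D = 0.6228 (working shown to 4 dp, full precision carried).
Sample 2: N=188, proportions 0.1383, 0.2128, 0.1862, 0.1436, 0.1596, 0.1596, giving 1−D = 0.8294.
Difference = |0.6228 − 0.8294| = 0.2066, i.e. 0.21 to 2 decimal places.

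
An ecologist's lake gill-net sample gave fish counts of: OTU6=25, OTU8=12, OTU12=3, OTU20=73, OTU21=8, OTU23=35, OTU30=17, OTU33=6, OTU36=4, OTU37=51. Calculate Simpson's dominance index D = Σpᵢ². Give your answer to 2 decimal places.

0.19

Total N = 25+12+3+73+8+35+17+6+4+51 = 234, so the proportions are 0.1068, 0.0513, 0.0128, 0.312, 0.0342, 0.1496, 0.0726, 0.0256, 0.0171, 0.2179 (working shown to 4 dp, full precision carried).
D = 0.1068² + 0.0513² + 0.0128² + 0.312² + 0.0342² + 0.1496² + 0.0726² + 0.0256² + 0.0171² + 0.2179² = 0.0114 + 0.0026 + 0.0002 + 0.0973 + 0.0012 + 0.0224 + 0.0053 + 0.0007 + 0.0003 + 0.0475 = 0.1888.
To 2 decimal places, D = 0.19.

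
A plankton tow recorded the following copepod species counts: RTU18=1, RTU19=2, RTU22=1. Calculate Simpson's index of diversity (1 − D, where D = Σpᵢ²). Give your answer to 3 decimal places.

Total N = 1+2+1 = 4, so the proportions are 0.25, 0.5, 0.25 (working shown to 5 dp, full precision carried).
D = 0.25² + 0.5² + 0.25² = 0.06250 + 0.25000 + 0.06250 = 0.37500.
So 1 − D = 0.62500, i.e. 0.625 to 3 decimal places.

0.625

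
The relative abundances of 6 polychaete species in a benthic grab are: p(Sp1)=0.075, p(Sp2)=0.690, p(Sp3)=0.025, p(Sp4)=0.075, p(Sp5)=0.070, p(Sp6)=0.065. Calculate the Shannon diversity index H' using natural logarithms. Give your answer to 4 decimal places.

Each pᵢ ln pᵢ term (working shown to 6 dp, full precision carried): 0.075×(-2.590267)=-0.194270, 0.69×(-0.371064)=-0.256034, 0.025×(-3.688879)=-0.092222, 0.075×(-2.590267)=-0.194270, 0.07×(-2.659260)=-0.186148, 0.065×(-2.733368)=-0.177669.
Sum = -1.100613, so H' = 1.1006.

1.1006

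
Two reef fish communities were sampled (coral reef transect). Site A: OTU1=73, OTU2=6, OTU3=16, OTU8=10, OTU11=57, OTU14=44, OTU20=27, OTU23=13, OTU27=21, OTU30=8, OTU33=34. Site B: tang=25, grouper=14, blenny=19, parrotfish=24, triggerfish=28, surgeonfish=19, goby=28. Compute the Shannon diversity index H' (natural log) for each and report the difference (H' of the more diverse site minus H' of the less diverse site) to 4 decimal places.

Site A: N=309, proportions 0.236246, 0.019417, 0.05178, 0.032362, 0.184466, 0.142395, 0.087379, 0.042071, 0.067961, 0.02589, 0.110032, giving H' = 2.137554 (working shown to 6 dp, full precision carried).
Site B: N=157, proportions 0.159236, 0.089172, 0.121019, 0.152866, 0.178344, 0.121019, 0.178344, giving H' = 1.921315.
Difference = |2.137554 − 1.921315| = 0.216239, i.e. 0.2162 to 4 decimal places.

0.2162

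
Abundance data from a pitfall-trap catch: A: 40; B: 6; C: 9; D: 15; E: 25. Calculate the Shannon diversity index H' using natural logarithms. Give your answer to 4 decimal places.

1.4047

Total N = 40+6+9+15+25 = 95, so the proportions are 0.421053, 0.063158, 0.094737, 0.157895, 0.263158 (working shown to 6 dp, full precision carried).
Each pᵢ ln pᵢ term: 0.421053×(-0.864997)=-0.364209, 0.063158×(-2.762117)=-0.174450, 0.094737×(-2.356652)=-0.223262, 0.157895×(-1.845827)=-0.291446, 0.263158×(-1.335001)=-0.351316.
Sum = -1.404683, so H' = 1.4047.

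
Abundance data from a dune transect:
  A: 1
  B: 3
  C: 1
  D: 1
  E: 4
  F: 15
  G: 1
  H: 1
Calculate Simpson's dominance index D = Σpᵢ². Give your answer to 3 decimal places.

0.350

Total N = 1+3+1+1+4+15+1+1 = 27, so the proportions are 0.03704, 0.11111, 0.03704, 0.03704, 0.14815, 0.55556, 0.03704, 0.03704 (working shown to 5 dp, full precision carried).
D = 0.03704² + 0.11111² + 0.03704² + 0.03704² + 0.14815² + 0.55556² + 0.03704² + 0.03704² = 0.00137 + 0.01235 + 0.00137 + 0.00137 + 0.02195 + 0.30864 + 0.00137 + 0.00137 = 0.34979.
To 3 decimal places, D = 0.350.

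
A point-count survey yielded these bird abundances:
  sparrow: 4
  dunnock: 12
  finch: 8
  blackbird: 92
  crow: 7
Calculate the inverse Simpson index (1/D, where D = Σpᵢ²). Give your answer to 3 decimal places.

Total N = 4+12+8+92+7 = 123, so the proportions are 0.03252, 0.097561, 0.065041, 0.747967, 0.056911 (working shown to 6 dp, full precision carried).
D = 0.03252² + 0.097561² + 0.065041² + 0.747967² + 0.056911² = 0.001058 + 0.009518 + 0.004230 + 0.559455 + 0.003239 = 0.577500.
So 1/D = 1.73160, i.e. 1.732 to 3 decimal places.

1.732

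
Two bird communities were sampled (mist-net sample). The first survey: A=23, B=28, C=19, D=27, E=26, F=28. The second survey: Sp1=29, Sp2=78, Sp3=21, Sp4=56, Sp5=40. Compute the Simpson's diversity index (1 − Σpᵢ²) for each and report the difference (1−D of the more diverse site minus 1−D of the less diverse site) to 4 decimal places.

The first survey: N=151, proportions 0.152318, 0.18543, 0.125828, 0.178808, 0.172185, 0.18543, giving 1−D = 0.830578 (working shown to 6 dp, full precision carried).
The second survey: N=224, proportions 0.129464, 0.348214, 0.09375, 0.25, 0.178571, giving 1−D = 0.758809.
Difference = |0.830578 − 0.758809| = 0.071769, i.e. 0.0718 to 4 decimal places.

0.0718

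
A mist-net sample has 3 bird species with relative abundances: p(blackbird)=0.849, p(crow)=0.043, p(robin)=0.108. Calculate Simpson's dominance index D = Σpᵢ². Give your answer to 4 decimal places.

D = 0.849² + 0.043² + 0.108² = 0.720801 + 0.001849 + 0.011664 = 0.734314 (working shown to 6 dp, full precision carried).
To 4 decimal places, D = 0.7343.

0.7343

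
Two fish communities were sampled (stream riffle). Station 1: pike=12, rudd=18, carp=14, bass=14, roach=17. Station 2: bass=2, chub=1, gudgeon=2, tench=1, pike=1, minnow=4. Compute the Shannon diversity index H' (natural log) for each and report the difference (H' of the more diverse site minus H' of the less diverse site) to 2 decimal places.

0.04

Station 1: N=75, proportions 0.16, 0.24, 0.18667, 0.18667, 0.22667, giving H' = 1.59877 (working shown to 5 dp, full precision carried).
Station 2: N=11, proportions 0.18182, 0.09091, 0.18182, 0.09091, 0.09091, 0.36364, giving H' = 1.64173.
Difference = |1.59877 − 1.64173| = 0.04296, i.e. 0.04 to 2 decimal places.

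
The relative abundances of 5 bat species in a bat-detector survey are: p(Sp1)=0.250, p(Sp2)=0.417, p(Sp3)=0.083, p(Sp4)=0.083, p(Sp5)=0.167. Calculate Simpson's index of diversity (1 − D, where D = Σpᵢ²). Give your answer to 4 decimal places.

0.7219

D = 0.25² + 0.417² + 0.083² + 0.083² + 0.167² = 0.062500 + 0.173889 + 0.006889 + 0.006889 + 0.027889 = 0.278056 (working shown to 6 dp, full precision carried).
So 1 − D = 0.721944, i.e. 0.7219 to 4 decimal places.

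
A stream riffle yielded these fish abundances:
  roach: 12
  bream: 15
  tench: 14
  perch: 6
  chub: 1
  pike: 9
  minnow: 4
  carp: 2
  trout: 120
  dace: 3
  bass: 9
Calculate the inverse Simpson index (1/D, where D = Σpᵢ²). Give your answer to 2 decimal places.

Total N = 12+15+14+6+1+9+4+2+120+3+9 = 195, so the proportions are 0.06154, 0.07692, 0.07179, 0.03077, 0.00513, 0.04615, 0.02051, 0.01026, 0.61538, 0.01538, 0.04615 (working shown to 5 dp, full precision carried).
D = 0.06154² + 0.07692² + 0.07179² + 0.03077² + 0.00513² + 0.04615² + 0.02051² + 0.01026² + 0.61538² + 0.01538² + 0.04615² = 0.00379 + 0.00592 + 0.00515 + 0.00095 + 0.00003 + 0.00213 + 0.00042 + 0.00011 + 0.37870 + 0.00024 + 0.00213 = 0.39955.
So 1/D = 2.5028, i.e. 2.50 to 2 decimal places.

2.50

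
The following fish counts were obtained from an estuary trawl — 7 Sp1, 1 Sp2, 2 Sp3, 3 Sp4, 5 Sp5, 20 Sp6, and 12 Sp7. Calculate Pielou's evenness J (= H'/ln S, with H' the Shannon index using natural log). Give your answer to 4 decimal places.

Total N = 7+1+2+3+5+20+12 = 50, so the proportions are 0.14, 0.02, 0.04, 0.06, 0.1, 0.4, 0.24 (working shown to 6 dp, full precision carried).
H' = −Σ pᵢ ln pᵢ = −((-0.275256) + (-0.078240) + (-0.128755) + (-0.168805) + (-0.230259) + (-0.366516) + (-0.342508)) = 1.590339.
With S = 7 species, ln S = 1.945910, so J = 1.590339/1.945910 = 0.817272, i.e. 0.8173 to 4 decimal places.

0.8173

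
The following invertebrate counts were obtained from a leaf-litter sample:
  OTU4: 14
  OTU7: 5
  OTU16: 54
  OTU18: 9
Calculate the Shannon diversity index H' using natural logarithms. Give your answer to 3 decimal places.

0.990

Total N = 14+5+54+9 = 82, so the proportions are 0.17073, 0.06098, 0.65854, 0.10976 (working shown to 5 dp, full precision carried).
Each pᵢ ln pᵢ term: 0.17073×(-1.76766)=-0.30180, 0.06098×(-2.79728)=-0.17057, 0.65854×(-0.41774)=-0.27509, 0.10976×(-2.20949)=-0.24251.
Sum = -0.98996, so H' = 0.990.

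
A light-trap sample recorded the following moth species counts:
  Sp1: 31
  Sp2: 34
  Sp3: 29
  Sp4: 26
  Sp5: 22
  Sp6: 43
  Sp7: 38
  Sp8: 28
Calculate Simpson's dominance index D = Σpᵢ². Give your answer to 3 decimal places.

Total N = 31+34+29+26+22+43+38+28 = 251, so the proportions are 0.12351, 0.13546, 0.11554, 0.10359, 0.08765, 0.17131, 0.15139, 0.11155 (working shown to 5 dp, full precision carried).
D = 0.12351² + 0.13546² + 0.11554² + 0.10359² + 0.08765² + 0.17131² + 0.15139² + 0.11155² = 0.01525 + 0.01835 + 0.01335 + 0.01073 + 0.00768 + 0.02935 + 0.02292 + 0.01244 = 0.13008.
To 3 decimal places, D = 0.130.

0.130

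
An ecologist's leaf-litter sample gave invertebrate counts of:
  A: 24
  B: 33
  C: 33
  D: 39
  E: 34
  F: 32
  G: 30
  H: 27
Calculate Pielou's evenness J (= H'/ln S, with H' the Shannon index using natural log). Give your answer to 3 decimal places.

0.996

Total N = 24+33+33+39+34+32+30+27 = 252, so the proportions are 0.09524, 0.13095, 0.13095, 0.15476, 0.13492, 0.12698, 0.11905, 0.10714 (working shown to 5 dp, full precision carried).
H' = −Σ pᵢ ln pᵢ = −((-0.22394) + (-0.26622) + (-0.26622) + (-0.28877) + (-0.27026) + (-0.26206) + (-0.25336) + (-0.23931)) = 2.07012.
With S = 8 species, ln S = 2.07944, so J = 2.07012/2.07944 = 0.99552, i.e. 0.996 to 3 decimal places.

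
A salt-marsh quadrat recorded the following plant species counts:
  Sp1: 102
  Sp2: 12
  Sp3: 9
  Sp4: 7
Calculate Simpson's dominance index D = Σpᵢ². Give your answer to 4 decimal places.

Total N = 102+12+9+7 = 130, so the proportions are 0.784615, 0.092308, 0.069231, 0.053846 (working shown to 6 dp, full precision carried).
D = 0.784615² + 0.092308² + 0.069231² + 0.053846² = 0.615621 + 0.008521 + 0.004793 + 0.002899 = 0.631834.
To 4 decimal places, D = 0.6318.

0.6318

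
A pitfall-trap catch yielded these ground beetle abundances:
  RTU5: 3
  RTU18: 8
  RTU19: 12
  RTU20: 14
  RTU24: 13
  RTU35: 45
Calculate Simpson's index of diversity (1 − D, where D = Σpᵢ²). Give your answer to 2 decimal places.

Total N = 3+8+12+14+13+45 = 95, so the proportions are 0.0316, 0.0842, 0.1263, 0.1474, 0.1368, 0.4737 (working shown to 4 dp, full precision carried).
D = 0.0316² + 0.0842² + 0.1263² + 0.1474² + 0.1368² + 0.4737² = 0.0010 + 0.0071 + 0.0160 + 0.0217 + 0.0187 + 0.2244 = 0.2889.
So 1 − D = 0.7111, i.e. 0.71 to 2 decimal places.

0.71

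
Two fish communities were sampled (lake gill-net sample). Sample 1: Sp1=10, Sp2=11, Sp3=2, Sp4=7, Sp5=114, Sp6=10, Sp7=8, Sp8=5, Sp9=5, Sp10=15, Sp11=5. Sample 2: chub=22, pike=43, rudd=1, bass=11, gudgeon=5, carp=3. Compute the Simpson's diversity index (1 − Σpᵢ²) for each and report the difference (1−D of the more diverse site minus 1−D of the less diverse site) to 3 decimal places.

0.028

Sample 1: N=192, proportions 0.05208, 0.05729, 0.01042, 0.03646, 0.59375, 0.05208, 0.04167, 0.02604, 0.02604, 0.07812, 0.02604, giving 1−D = 0.62744 (working shown to 5 dp, full precision carried).
Sample 2: N=85, proportions 0.25882, 0.50588, 0.01176, 0.12941, 0.05882, 0.03529, giving 1−D = 0.65550.
Difference = |0.62744 − 0.65550| = 0.02806, i.e. 0.028 to 3 decimal places.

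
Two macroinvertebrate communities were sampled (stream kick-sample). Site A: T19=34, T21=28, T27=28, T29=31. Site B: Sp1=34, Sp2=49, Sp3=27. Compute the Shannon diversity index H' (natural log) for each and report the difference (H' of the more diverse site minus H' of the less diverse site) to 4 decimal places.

0.3150

Site A: N=121, proportions 0.280992, 0.231405, 0.231405, 0.256198, giving H' = 1.382953 (working shown to 6 dp, full precision carried).
Site B: N=110, proportions 0.309091, 0.445455, 0.245455, giving H' = 1.067907.
Difference = |1.382953 − 1.067907| = 0.315046, i.e. 0.3150 to 4 decimal places.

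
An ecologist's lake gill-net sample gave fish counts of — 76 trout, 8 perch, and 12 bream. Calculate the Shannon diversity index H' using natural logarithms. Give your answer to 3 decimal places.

Total N = 76+8+12 = 96, so the proportions are 0.79167, 0.08333, 0.125 (working shown to 5 dp, full precision carried).
Each pᵢ ln pᵢ term: 0.79167×(-0.23361)=-0.18495, 0.08333×(-2.48491)=-0.20708, 0.125×(-2.07944)=-0.25993.
Sum = -0.65195, so H' = 0.652.

0.652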